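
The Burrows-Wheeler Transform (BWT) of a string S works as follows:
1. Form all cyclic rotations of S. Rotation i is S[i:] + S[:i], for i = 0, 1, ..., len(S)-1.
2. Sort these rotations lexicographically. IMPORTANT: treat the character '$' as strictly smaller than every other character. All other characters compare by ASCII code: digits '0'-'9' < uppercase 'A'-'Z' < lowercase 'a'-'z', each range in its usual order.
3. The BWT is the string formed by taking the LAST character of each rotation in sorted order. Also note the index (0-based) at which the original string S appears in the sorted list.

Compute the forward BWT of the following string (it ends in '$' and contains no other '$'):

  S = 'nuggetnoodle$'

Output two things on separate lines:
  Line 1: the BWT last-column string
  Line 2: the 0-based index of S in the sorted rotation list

Answer: eolggudt$onen
8

Derivation:
All 13 rotations (rotation i = S[i:]+S[:i]):
  rot[0] = nuggetnoodle$
  rot[1] = uggetnoodle$n
  rot[2] = ggetnoodle$nu
  rot[3] = getnoodle$nug
  rot[4] = etnoodle$nugg
  rot[5] = tnoodle$nugge
  rot[6] = noodle$nugget
  rot[7] = oodle$nuggetn
  rot[8] = odle$nuggetno
  rot[9] = dle$nuggetnoo
  rot[10] = le$nuggetnood
  rot[11] = e$nuggetnoodl
  rot[12] = $nuggetnoodle
Sorted (with $ < everything):
  sorted[0] = $nuggetnoodle  (last char: 'e')
  sorted[1] = dle$nuggetnoo  (last char: 'o')
  sorted[2] = e$nuggetnoodl  (last char: 'l')
  sorted[3] = etnoodle$nugg  (last char: 'g')
  sorted[4] = getnoodle$nug  (last char: 'g')
  sorted[5] = ggetnoodle$nu  (last char: 'u')
  sorted[6] = le$nuggetnood  (last char: 'd')
  sorted[7] = noodle$nugget  (last char: 't')
  sorted[8] = nuggetnoodle$  (last char: '$')
  sorted[9] = odle$nuggetno  (last char: 'o')
  sorted[10] = oodle$nuggetn  (last char: 'n')
  sorted[11] = tnoodle$nugge  (last char: 'e')
  sorted[12] = uggetnoodle$n  (last char: 'n')
Last column: eolggudt$onen
Original string S is at sorted index 8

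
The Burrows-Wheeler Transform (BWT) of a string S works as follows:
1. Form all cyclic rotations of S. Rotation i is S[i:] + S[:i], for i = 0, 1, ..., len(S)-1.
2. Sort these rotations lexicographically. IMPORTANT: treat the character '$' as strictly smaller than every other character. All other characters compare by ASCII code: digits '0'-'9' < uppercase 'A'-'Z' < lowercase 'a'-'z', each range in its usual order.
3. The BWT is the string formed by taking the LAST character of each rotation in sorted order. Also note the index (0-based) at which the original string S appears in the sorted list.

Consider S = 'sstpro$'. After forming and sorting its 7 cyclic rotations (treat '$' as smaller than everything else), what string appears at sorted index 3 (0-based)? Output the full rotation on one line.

Answer: ro$sstp

Derivation:
All 7 rotations (rotation i = S[i:]+S[:i]):
  rot[0] = sstpro$
  rot[1] = stpro$s
  rot[2] = tpro$ss
  rot[3] = pro$sst
  rot[4] = ro$sstp
  rot[5] = o$sstpr
  rot[6] = $sstpro
Sorted (with $ < everything):
  sorted[0] = $sstpro
  sorted[1] = o$sstpr
  sorted[2] = pro$sst
  sorted[3] = ro$sstp
  sorted[4] = sstpro$
  sorted[5] = stpro$s
  sorted[6] = tpro$ss
sorted[3] = ro$sstp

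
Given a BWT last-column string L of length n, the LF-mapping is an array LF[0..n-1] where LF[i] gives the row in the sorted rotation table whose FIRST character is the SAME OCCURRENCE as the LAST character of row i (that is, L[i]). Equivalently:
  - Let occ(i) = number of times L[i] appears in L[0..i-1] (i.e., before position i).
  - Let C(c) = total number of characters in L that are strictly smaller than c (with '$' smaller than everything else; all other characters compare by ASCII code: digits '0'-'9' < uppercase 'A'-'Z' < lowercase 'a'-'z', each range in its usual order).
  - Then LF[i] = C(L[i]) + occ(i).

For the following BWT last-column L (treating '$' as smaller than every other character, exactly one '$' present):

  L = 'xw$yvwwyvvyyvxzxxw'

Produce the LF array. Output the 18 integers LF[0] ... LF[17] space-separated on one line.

Answer: 9 5 0 13 1 6 7 14 2 3 15 16 4 10 17 11 12 8

Derivation:
Char counts: '$':1, 'v':4, 'w':4, 'x':4, 'y':4, 'z':1
C (first-col start): C('$')=0, C('v')=1, C('w')=5, C('x')=9, C('y')=13, C('z')=17
L[0]='x': occ=0, LF[0]=C('x')+0=9+0=9
L[1]='w': occ=0, LF[1]=C('w')+0=5+0=5
L[2]='$': occ=0, LF[2]=C('$')+0=0+0=0
L[3]='y': occ=0, LF[3]=C('y')+0=13+0=13
L[4]='v': occ=0, LF[4]=C('v')+0=1+0=1
L[5]='w': occ=1, LF[5]=C('w')+1=5+1=6
L[6]='w': occ=2, LF[6]=C('w')+2=5+2=7
L[7]='y': occ=1, LF[7]=C('y')+1=13+1=14
L[8]='v': occ=1, LF[8]=C('v')+1=1+1=2
L[9]='v': occ=2, LF[9]=C('v')+2=1+2=3
L[10]='y': occ=2, LF[10]=C('y')+2=13+2=15
L[11]='y': occ=3, LF[11]=C('y')+3=13+3=16
L[12]='v': occ=3, LF[12]=C('v')+3=1+3=4
L[13]='x': occ=1, LF[13]=C('x')+1=9+1=10
L[14]='z': occ=0, LF[14]=C('z')+0=17+0=17
L[15]='x': occ=2, LF[15]=C('x')+2=9+2=11
L[16]='x': occ=3, LF[16]=C('x')+3=9+3=12
L[17]='w': occ=3, LF[17]=C('w')+3=5+3=8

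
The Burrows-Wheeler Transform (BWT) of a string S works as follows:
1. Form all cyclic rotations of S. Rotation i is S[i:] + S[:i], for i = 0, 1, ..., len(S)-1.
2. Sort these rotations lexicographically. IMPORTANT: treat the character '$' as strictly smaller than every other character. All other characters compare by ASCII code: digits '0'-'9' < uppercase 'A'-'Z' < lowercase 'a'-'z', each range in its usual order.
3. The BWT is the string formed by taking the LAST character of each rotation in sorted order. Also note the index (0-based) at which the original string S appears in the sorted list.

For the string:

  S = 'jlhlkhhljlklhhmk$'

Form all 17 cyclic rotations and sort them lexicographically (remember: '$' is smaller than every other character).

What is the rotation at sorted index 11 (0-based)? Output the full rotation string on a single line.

Answer: lhhmk$jlhlkhhljlk

Derivation:
All 17 rotations (rotation i = S[i:]+S[:i]):
  rot[0] = jlhlkhhljlklhhmk$
  rot[1] = lhlkhhljlklhhmk$j
  rot[2] = hlkhhljlklhhmk$jl
  rot[3] = lkhhljlklhhmk$jlh
  rot[4] = khhljlklhhmk$jlhl
  rot[5] = hhljlklhhmk$jlhlk
  rot[6] = hljlklhhmk$jlhlkh
  rot[7] = ljlklhhmk$jlhlkhh
  rot[8] = jlklhhmk$jlhlkhhl
  rot[9] = lklhhmk$jlhlkhhlj
  rot[10] = klhhmk$jlhlkhhljl
  rot[11] = lhhmk$jlhlkhhljlk
  rot[12] = hhmk$jlhlkhhljlkl
  rot[13] = hmk$jlhlkhhljlklh
  rot[14] = mk$jlhlkhhljlklhh
  rot[15] = k$jlhlkhhljlklhhm
  rot[16] = $jlhlkhhljlklhhmk
Sorted (with $ < everything):
  sorted[0] = $jlhlkhhljlklhhmk
  sorted[1] = hhljlklhhmk$jlhlk
  sorted[2] = hhmk$jlhlkhhljlkl
  sorted[3] = hljlklhhmk$jlhlkh
  sorted[4] = hlkhhljlklhhmk$jl
  sorted[5] = hmk$jlhlkhhljlklh
  sorted[6] = jlhlkhhljlklhhmk$
  sorted[7] = jlklhhmk$jlhlkhhl
  sorted[8] = k$jlhlkhhljlklhhm
  sorted[9] = khhljlklhhmk$jlhl
  sorted[10] = klhhmk$jlhlkhhljl
  sorted[11] = lhhmk$jlhlkhhljlk
  sorted[12] = lhlkhhljlklhhmk$j
  sorted[13] = ljlklhhmk$jlhlkhh
  sorted[14] = lkhhljlklhhmk$jlh
  sorted[15] = lklhhmk$jlhlkhhlj
  sorted[16] = mk$jlhlkhhljlklhh
sorted[11] = lhhmk$jlhlkhhljlk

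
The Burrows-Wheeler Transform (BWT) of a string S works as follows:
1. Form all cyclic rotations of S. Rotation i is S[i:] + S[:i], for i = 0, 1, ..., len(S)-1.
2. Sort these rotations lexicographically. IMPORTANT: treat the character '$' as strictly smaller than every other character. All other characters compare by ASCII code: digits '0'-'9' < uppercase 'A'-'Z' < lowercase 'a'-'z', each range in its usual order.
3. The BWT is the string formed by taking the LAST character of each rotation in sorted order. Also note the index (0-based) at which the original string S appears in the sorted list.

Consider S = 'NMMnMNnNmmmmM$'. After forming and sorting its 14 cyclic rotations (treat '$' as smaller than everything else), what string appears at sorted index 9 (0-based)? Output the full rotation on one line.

All 14 rotations (rotation i = S[i:]+S[:i]):
  rot[0] = NMMnMNnNmmmmM$
  rot[1] = MMnMNnNmmmmM$N
  rot[2] = MnMNnNmmmmM$NM
  rot[3] = nMNnNmmmmM$NMM
  rot[4] = MNnNmmmmM$NMMn
  rot[5] = NnNmmmmM$NMMnM
  rot[6] = nNmmmmM$NMMnMN
  rot[7] = NmmmmM$NMMnMNn
  rot[8] = mmmmM$NMMnMNnN
  rot[9] = mmmM$NMMnMNnNm
  rot[10] = mmM$NMMnMNnNmm
  rot[11] = mM$NMMnMNnNmmm
  rot[12] = M$NMMnMNnNmmmm
  rot[13] = $NMMnMNnNmmmmM
Sorted (with $ < everything):
  sorted[0] = $NMMnMNnNmmmmM
  sorted[1] = M$NMMnMNnNmmmm
  sorted[2] = MMnMNnNmmmmM$N
  sorted[3] = MNnNmmmmM$NMMn
  sorted[4] = MnMNnNmmmmM$NM
  sorted[5] = NMMnMNnNmmmmM$
  sorted[6] = NmmmmM$NMMnMNn
  sorted[7] = NnNmmmmM$NMMnM
  sorted[8] = mM$NMMnMNnNmmm
  sorted[9] = mmM$NMMnMNnNmm
  sorted[10] = mmmM$NMMnMNnNm
  sorted[11] = mmmmM$NMMnMNnN
  sorted[12] = nMNnNmmmmM$NMM
  sorted[13] = nNmmmmM$NMMnMN
sorted[9] = mmM$NMMnMNnNmm

Answer: mmM$NMMnMNnNmm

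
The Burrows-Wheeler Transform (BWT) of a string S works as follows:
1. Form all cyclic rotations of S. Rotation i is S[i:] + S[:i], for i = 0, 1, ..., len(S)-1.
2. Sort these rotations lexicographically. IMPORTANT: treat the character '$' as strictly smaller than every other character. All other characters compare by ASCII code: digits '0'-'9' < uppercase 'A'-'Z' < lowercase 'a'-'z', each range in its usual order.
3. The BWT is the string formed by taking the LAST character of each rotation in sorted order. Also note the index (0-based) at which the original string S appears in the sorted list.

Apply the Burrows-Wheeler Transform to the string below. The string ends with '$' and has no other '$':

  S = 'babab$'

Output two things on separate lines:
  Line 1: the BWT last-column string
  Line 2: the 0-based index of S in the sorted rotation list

Answer: bbbaa$
5

Derivation:
All 6 rotations (rotation i = S[i:]+S[:i]):
  rot[0] = babab$
  rot[1] = abab$b
  rot[2] = bab$ba
  rot[3] = ab$bab
  rot[4] = b$baba
  rot[5] = $babab
Sorted (with $ < everything):
  sorted[0] = $babab  (last char: 'b')
  sorted[1] = ab$bab  (last char: 'b')
  sorted[2] = abab$b  (last char: 'b')
  sorted[3] = b$baba  (last char: 'a')
  sorted[4] = bab$ba  (last char: 'a')
  sorted[5] = babab$  (last char: '$')
Last column: bbbaa$
Original string S is at sorted index 5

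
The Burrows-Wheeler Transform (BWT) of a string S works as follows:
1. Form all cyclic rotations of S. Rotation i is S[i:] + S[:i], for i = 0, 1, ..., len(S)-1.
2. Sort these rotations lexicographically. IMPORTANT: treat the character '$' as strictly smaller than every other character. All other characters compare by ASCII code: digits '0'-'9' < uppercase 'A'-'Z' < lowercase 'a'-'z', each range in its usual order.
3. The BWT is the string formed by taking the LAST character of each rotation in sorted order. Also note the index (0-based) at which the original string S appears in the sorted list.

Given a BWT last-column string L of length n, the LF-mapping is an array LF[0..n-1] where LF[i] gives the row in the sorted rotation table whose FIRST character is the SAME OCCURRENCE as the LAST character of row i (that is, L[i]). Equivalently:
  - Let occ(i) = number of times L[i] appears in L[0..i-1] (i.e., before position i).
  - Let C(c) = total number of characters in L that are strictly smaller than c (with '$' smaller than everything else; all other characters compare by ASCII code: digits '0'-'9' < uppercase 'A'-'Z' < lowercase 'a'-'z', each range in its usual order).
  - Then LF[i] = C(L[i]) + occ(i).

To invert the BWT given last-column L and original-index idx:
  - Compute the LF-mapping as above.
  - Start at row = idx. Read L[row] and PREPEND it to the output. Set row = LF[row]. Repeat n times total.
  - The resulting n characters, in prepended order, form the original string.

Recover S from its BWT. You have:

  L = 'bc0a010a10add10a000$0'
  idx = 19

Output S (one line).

LF mapping: 17 18 1 13 2 10 3 14 11 4 15 19 20 12 5 16 6 7 8 0 9
Walk LF starting at row 19, prepending L[row]:
  step 1: row=19, L[19]='$', prepend. Next row=LF[19]=0
  step 2: row=0, L[0]='b', prepend. Next row=LF[0]=17
  step 3: row=17, L[17]='0', prepend. Next row=LF[17]=7
  step 4: row=7, L[7]='a', prepend. Next row=LF[7]=14
  step 5: row=14, L[14]='0', prepend. Next row=LF[14]=5
  step 6: row=5, L[5]='1', prepend. Next row=LF[5]=10
  step 7: row=10, L[10]='a', prepend. Next row=LF[10]=15
  step 8: row=15, L[15]='a', prepend. Next row=LF[15]=16
  step 9: row=16, L[16]='0', prepend. Next row=LF[16]=6
  step 10: row=6, L[6]='0', prepend. Next row=LF[6]=3
  step 11: row=3, L[3]='a', prepend. Next row=LF[3]=13
  step 12: row=13, L[13]='1', prepend. Next row=LF[13]=12
  step 13: row=12, L[12]='d', prepend. Next row=LF[12]=20
  step 14: row=20, L[20]='0', prepend. Next row=LF[20]=9
  step 15: row=9, L[9]='0', prepend. Next row=LF[9]=4
  step 16: row=4, L[4]='0', prepend. Next row=LF[4]=2
  step 17: row=2, L[2]='0', prepend. Next row=LF[2]=1
  step 18: row=1, L[1]='c', prepend. Next row=LF[1]=18
  step 19: row=18, L[18]='0', prepend. Next row=LF[18]=8
  step 20: row=8, L[8]='1', prepend. Next row=LF[8]=11
  step 21: row=11, L[11]='d', prepend. Next row=LF[11]=19
Reversed output: d10c0000d1a00aa10a0b$

Answer: d10c0000d1a00aa10a0b$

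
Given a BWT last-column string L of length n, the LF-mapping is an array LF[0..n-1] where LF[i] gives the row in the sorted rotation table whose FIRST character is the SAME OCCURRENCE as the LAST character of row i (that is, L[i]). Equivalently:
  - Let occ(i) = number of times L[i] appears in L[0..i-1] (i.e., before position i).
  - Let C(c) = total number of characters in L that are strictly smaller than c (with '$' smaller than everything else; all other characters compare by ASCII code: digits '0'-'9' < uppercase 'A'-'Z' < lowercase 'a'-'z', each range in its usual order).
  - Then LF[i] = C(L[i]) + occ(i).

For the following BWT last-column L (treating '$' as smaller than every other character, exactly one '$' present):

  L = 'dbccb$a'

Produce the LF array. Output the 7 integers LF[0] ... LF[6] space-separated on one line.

Char counts: '$':1, 'a':1, 'b':2, 'c':2, 'd':1
C (first-col start): C('$')=0, C('a')=1, C('b')=2, C('c')=4, C('d')=6
L[0]='d': occ=0, LF[0]=C('d')+0=6+0=6
L[1]='b': occ=0, LF[1]=C('b')+0=2+0=2
L[2]='c': occ=0, LF[2]=C('c')+0=4+0=4
L[3]='c': occ=1, LF[3]=C('c')+1=4+1=5
L[4]='b': occ=1, LF[4]=C('b')+1=2+1=3
L[5]='$': occ=0, LF[5]=C('$')+0=0+0=0
L[6]='a': occ=0, LF[6]=C('a')+0=1+0=1

Answer: 6 2 4 5 3 0 1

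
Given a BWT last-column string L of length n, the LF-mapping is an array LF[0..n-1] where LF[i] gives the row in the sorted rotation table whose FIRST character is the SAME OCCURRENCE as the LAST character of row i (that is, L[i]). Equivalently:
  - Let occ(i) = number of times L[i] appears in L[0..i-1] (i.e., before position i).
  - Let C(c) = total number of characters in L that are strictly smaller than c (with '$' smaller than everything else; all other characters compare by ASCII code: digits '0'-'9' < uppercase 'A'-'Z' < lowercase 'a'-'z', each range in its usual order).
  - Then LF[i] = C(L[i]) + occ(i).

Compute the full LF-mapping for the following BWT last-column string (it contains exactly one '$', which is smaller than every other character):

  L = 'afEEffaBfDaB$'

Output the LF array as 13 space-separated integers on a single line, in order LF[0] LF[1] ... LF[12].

Char counts: '$':1, 'B':2, 'D':1, 'E':2, 'a':3, 'f':4
C (first-col start): C('$')=0, C('B')=1, C('D')=3, C('E')=4, C('a')=6, C('f')=9
L[0]='a': occ=0, LF[0]=C('a')+0=6+0=6
L[1]='f': occ=0, LF[1]=C('f')+0=9+0=9
L[2]='E': occ=0, LF[2]=C('E')+0=4+0=4
L[3]='E': occ=1, LF[3]=C('E')+1=4+1=5
L[4]='f': occ=1, LF[4]=C('f')+1=9+1=10
L[5]='f': occ=2, LF[5]=C('f')+2=9+2=11
L[6]='a': occ=1, LF[6]=C('a')+1=6+1=7
L[7]='B': occ=0, LF[7]=C('B')+0=1+0=1
L[8]='f': occ=3, LF[8]=C('f')+3=9+3=12
L[9]='D': occ=0, LF[9]=C('D')+0=3+0=3
L[10]='a': occ=2, LF[10]=C('a')+2=6+2=8
L[11]='B': occ=1, LF[11]=C('B')+1=1+1=2
L[12]='$': occ=0, LF[12]=C('$')+0=0+0=0

Answer: 6 9 4 5 10 11 7 1 12 3 8 2 0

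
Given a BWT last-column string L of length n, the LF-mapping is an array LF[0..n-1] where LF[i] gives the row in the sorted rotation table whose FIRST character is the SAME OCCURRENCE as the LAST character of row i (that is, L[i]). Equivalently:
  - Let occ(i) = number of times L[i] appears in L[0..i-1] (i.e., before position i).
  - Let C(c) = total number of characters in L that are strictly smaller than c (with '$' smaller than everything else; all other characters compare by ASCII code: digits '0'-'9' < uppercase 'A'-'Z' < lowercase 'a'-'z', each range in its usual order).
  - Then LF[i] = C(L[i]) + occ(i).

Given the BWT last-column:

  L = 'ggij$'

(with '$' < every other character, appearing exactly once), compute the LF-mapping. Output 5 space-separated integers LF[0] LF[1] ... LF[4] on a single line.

Char counts: '$':1, 'g':2, 'i':1, 'j':1
C (first-col start): C('$')=0, C('g')=1, C('i')=3, C('j')=4
L[0]='g': occ=0, LF[0]=C('g')+0=1+0=1
L[1]='g': occ=1, LF[1]=C('g')+1=1+1=2
L[2]='i': occ=0, LF[2]=C('i')+0=3+0=3
L[3]='j': occ=0, LF[3]=C('j')+0=4+0=4
L[4]='$': occ=0, LF[4]=C('$')+0=0+0=0

Answer: 1 2 3 4 0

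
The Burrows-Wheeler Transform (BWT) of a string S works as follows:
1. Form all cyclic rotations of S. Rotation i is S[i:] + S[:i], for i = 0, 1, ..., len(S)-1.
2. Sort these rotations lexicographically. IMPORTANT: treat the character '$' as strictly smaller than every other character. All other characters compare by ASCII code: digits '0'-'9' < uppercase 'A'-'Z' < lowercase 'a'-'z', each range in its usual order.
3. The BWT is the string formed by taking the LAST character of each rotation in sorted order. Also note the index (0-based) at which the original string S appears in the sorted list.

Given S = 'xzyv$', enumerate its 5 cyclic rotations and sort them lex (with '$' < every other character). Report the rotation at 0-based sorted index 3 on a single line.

Answer: yv$xz

Derivation:
All 5 rotations (rotation i = S[i:]+S[:i]):
  rot[0] = xzyv$
  rot[1] = zyv$x
  rot[2] = yv$xz
  rot[3] = v$xzy
  rot[4] = $xzyv
Sorted (with $ < everything):
  sorted[0] = $xzyv
  sorted[1] = v$xzy
  sorted[2] = xzyv$
  sorted[3] = yv$xz
  sorted[4] = zyv$x
sorted[3] = yv$xz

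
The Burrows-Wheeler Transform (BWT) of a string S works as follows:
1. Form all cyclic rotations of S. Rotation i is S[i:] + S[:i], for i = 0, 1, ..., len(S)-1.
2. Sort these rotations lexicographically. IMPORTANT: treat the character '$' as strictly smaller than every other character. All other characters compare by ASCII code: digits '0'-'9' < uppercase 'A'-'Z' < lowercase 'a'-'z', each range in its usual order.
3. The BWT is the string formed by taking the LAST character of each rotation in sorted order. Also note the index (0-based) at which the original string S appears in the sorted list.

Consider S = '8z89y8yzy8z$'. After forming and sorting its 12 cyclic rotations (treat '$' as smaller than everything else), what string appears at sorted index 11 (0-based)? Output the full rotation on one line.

All 12 rotations (rotation i = S[i:]+S[:i]):
  rot[0] = 8z89y8yzy8z$
  rot[1] = z89y8yzy8z$8
  rot[2] = 89y8yzy8z$8z
  rot[3] = 9y8yzy8z$8z8
  rot[4] = y8yzy8z$8z89
  rot[5] = 8yzy8z$8z89y
  rot[6] = yzy8z$8z89y8
  rot[7] = zy8z$8z89y8y
  rot[8] = y8z$8z89y8yz
  rot[9] = 8z$8z89y8yzy
  rot[10] = z$8z89y8yzy8
  rot[11] = $8z89y8yzy8z
Sorted (with $ < everything):
  sorted[0] = $8z89y8yzy8z
  sorted[1] = 89y8yzy8z$8z
  sorted[2] = 8yzy8z$8z89y
  sorted[3] = 8z$8z89y8yzy
  sorted[4] = 8z89y8yzy8z$
  sorted[5] = 9y8yzy8z$8z8
  sorted[6] = y8yzy8z$8z89
  sorted[7] = y8z$8z89y8yz
  sorted[8] = yzy8z$8z89y8
  sorted[9] = z$8z89y8yzy8
  sorted[10] = z89y8yzy8z$8
  sorted[11] = zy8z$8z89y8y
sorted[11] = zy8z$8z89y8y

Answer: zy8z$8z89y8y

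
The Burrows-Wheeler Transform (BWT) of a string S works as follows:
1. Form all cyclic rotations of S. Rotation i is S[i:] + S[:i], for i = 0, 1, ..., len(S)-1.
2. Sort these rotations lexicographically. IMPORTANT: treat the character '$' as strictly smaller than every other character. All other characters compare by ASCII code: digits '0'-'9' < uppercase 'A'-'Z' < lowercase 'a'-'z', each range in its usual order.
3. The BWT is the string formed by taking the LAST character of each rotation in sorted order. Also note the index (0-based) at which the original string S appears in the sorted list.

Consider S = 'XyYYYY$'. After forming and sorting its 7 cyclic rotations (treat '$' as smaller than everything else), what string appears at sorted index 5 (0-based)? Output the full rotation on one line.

Answer: YYYY$Xy

Derivation:
All 7 rotations (rotation i = S[i:]+S[:i]):
  rot[0] = XyYYYY$
  rot[1] = yYYYY$X
  rot[2] = YYYY$Xy
  rot[3] = YYY$XyY
  rot[4] = YY$XyYY
  rot[5] = Y$XyYYY
  rot[6] = $XyYYYY
Sorted (with $ < everything):
  sorted[0] = $XyYYYY
  sorted[1] = XyYYYY$
  sorted[2] = Y$XyYYY
  sorted[3] = YY$XyYY
  sorted[4] = YYY$XyY
  sorted[5] = YYYY$Xy
  sorted[6] = yYYYY$X
sorted[5] = YYYY$Xy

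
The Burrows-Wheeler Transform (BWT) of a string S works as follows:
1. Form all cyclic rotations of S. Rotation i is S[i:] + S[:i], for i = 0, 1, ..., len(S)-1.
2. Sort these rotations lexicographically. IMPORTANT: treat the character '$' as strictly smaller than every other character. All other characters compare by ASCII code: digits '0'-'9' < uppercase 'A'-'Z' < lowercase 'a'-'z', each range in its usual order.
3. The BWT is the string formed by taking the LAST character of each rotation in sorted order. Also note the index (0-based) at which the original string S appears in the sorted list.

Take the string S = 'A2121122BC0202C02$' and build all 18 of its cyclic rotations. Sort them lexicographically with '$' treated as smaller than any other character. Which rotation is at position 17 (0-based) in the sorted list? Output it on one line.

All 18 rotations (rotation i = S[i:]+S[:i]):
  rot[0] = A2121122BC0202C02$
  rot[1] = 2121122BC0202C02$A
  rot[2] = 121122BC0202C02$A2
  rot[3] = 21122BC0202C02$A21
  rot[4] = 1122BC0202C02$A212
  rot[5] = 122BC0202C02$A2121
  rot[6] = 22BC0202C02$A21211
  rot[7] = 2BC0202C02$A212112
  rot[8] = BC0202C02$A2121122
  rot[9] = C0202C02$A2121122B
  rot[10] = 0202C02$A2121122BC
  rot[11] = 202C02$A2121122BC0
  rot[12] = 02C02$A2121122BC02
  rot[13] = 2C02$A2121122BC020
  rot[14] = C02$A2121122BC0202
  rot[15] = 02$A2121122BC0202C
  rot[16] = 2$A2121122BC0202C0
  rot[17] = $A2121122BC0202C02
Sorted (with $ < everything):
  sorted[0] = $A2121122BC0202C02
  sorted[1] = 02$A2121122BC0202C
  sorted[2] = 0202C02$A2121122BC
  sorted[3] = 02C02$A2121122BC02
  sorted[4] = 1122BC0202C02$A212
  sorted[5] = 121122BC0202C02$A2
  sorted[6] = 122BC0202C02$A2121
  sorted[7] = 2$A2121122BC0202C0
  sorted[8] = 202C02$A2121122BC0
  sorted[9] = 21122BC0202C02$A21
  sorted[10] = 2121122BC0202C02$A
  sorted[11] = 22BC0202C02$A21211
  sorted[12] = 2BC0202C02$A212112
  sorted[13] = 2C02$A2121122BC020
  sorted[14] = A2121122BC0202C02$
  sorted[15] = BC0202C02$A2121122
  sorted[16] = C02$A2121122BC0202
  sorted[17] = C0202C02$A2121122B
sorted[17] = C0202C02$A2121122B

Answer: C0202C02$A2121122B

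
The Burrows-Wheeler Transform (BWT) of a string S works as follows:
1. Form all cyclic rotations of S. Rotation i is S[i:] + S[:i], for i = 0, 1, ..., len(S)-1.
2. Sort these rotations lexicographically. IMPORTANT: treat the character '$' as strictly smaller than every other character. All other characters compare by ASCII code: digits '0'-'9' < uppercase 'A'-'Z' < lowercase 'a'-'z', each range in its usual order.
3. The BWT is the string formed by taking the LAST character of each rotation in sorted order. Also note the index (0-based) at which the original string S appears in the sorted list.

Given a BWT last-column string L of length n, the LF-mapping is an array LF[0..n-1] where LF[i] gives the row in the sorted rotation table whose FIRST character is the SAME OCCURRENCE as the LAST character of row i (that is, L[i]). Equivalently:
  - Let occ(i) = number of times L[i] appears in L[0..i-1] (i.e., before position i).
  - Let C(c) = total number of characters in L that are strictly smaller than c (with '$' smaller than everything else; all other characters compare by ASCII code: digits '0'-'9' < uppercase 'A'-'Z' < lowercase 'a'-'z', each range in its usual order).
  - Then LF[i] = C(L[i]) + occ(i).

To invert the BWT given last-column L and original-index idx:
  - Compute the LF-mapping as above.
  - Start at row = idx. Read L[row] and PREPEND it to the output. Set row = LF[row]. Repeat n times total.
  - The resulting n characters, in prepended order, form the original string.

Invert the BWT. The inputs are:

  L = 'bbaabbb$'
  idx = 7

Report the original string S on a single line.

LF mapping: 3 4 1 2 5 6 7 0
Walk LF starting at row 7, prepending L[row]:
  step 1: row=7, L[7]='$', prepend. Next row=LF[7]=0
  step 2: row=0, L[0]='b', prepend. Next row=LF[0]=3
  step 3: row=3, L[3]='a', prepend. Next row=LF[3]=2
  step 4: row=2, L[2]='a', prepend. Next row=LF[2]=1
  step 5: row=1, L[1]='b', prepend. Next row=LF[1]=4
  step 6: row=4, L[4]='b', prepend. Next row=LF[4]=5
  step 7: row=5, L[5]='b', prepend. Next row=LF[5]=6
  step 8: row=6, L[6]='b', prepend. Next row=LF[6]=7
Reversed output: bbbbaab$

Answer: bbbbaab$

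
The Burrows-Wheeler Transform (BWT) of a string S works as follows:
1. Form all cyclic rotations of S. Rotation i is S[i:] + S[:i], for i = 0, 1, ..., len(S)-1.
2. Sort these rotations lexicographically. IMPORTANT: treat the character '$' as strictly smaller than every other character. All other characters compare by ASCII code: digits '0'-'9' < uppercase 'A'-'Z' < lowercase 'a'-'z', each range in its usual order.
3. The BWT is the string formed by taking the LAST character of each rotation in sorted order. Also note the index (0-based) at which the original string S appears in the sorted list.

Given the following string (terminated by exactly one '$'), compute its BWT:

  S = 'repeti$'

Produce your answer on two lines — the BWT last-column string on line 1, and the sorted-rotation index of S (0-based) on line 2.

All 7 rotations (rotation i = S[i:]+S[:i]):
  rot[0] = repeti$
  rot[1] = epeti$r
  rot[2] = peti$re
  rot[3] = eti$rep
  rot[4] = ti$repe
  rot[5] = i$repet
  rot[6] = $repeti
Sorted (with $ < everything):
  sorted[0] = $repeti  (last char: 'i')
  sorted[1] = epeti$r  (last char: 'r')
  sorted[2] = eti$rep  (last char: 'p')
  sorted[3] = i$repet  (last char: 't')
  sorted[4] = peti$re  (last char: 'e')
  sorted[5] = repeti$  (last char: '$')
  sorted[6] = ti$repe  (last char: 'e')
Last column: irpte$e
Original string S is at sorted index 5

Answer: irpte$e
5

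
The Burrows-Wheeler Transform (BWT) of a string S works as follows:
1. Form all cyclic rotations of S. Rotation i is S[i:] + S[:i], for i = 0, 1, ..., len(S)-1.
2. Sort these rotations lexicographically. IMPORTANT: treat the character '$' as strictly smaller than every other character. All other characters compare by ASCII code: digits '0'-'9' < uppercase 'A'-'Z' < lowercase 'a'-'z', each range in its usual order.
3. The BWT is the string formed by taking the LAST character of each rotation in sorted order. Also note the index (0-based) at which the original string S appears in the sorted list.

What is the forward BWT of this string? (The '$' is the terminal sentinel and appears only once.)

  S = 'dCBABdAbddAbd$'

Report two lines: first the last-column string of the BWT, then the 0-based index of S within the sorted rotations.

Answer: dBddCAdAAbdB$b
12

Derivation:
All 14 rotations (rotation i = S[i:]+S[:i]):
  rot[0] = dCBABdAbddAbd$
  rot[1] = CBABdAbddAbd$d
  rot[2] = BABdAbddAbd$dC
  rot[3] = ABdAbddAbd$dCB
  rot[4] = BdAbddAbd$dCBA
  rot[5] = dAbddAbd$dCBAB
  rot[6] = AbddAbd$dCBABd
  rot[7] = bddAbd$dCBABdA
  rot[8] = ddAbd$dCBABdAb
  rot[9] = dAbd$dCBABdAbd
  rot[10] = Abd$dCBABdAbdd
  rot[11] = bd$dCBABdAbddA
  rot[12] = d$dCBABdAbddAb
  rot[13] = $dCBABdAbddAbd
Sorted (with $ < everything):
  sorted[0] = $dCBABdAbddAbd  (last char: 'd')
  sorted[1] = ABdAbddAbd$dCB  (last char: 'B')
  sorted[2] = Abd$dCBABdAbdd  (last char: 'd')
  sorted[3] = AbddAbd$dCBABd  (last char: 'd')
  sorted[4] = BABdAbddAbd$dC  (last char: 'C')
  sorted[5] = BdAbddAbd$dCBA  (last char: 'A')
  sorted[6] = CBABdAbddAbd$d  (last char: 'd')
  sorted[7] = bd$dCBABdAbddA  (last char: 'A')
  sorted[8] = bddAbd$dCBABdA  (last char: 'A')
  sorted[9] = d$dCBABdAbddAb  (last char: 'b')
  sorted[10] = dAbd$dCBABdAbd  (last char: 'd')
  sorted[11] = dAbddAbd$dCBAB  (last char: 'B')
  sorted[12] = dCBABdAbddAbd$  (last char: '$')
  sorted[13] = ddAbd$dCBABdAb  (last char: 'b')
Last column: dBddCAdAAbdB$b
Original string S is at sorted index 12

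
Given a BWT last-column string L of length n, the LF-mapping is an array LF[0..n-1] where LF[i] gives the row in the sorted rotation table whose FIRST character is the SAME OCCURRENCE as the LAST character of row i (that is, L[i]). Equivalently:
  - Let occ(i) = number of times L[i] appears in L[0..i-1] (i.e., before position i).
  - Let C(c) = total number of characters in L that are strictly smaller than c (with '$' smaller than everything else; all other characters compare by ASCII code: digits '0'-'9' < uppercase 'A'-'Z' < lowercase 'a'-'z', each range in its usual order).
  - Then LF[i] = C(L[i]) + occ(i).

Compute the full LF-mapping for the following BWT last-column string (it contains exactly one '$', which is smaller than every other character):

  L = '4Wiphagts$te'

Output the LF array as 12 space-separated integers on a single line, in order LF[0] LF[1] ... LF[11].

Char counts: '$':1, '4':1, 'W':1, 'a':1, 'e':1, 'g':1, 'h':1, 'i':1, 'p':1, 's':1, 't':2
C (first-col start): C('$')=0, C('4')=1, C('W')=2, C('a')=3, C('e')=4, C('g')=5, C('h')=6, C('i')=7, C('p')=8, C('s')=9, C('t')=10
L[0]='4': occ=0, LF[0]=C('4')+0=1+0=1
L[1]='W': occ=0, LF[1]=C('W')+0=2+0=2
L[2]='i': occ=0, LF[2]=C('i')+0=7+0=7
L[3]='p': occ=0, LF[3]=C('p')+0=8+0=8
L[4]='h': occ=0, LF[4]=C('h')+0=6+0=6
L[5]='a': occ=0, LF[5]=C('a')+0=3+0=3
L[6]='g': occ=0, LF[6]=C('g')+0=5+0=5
L[7]='t': occ=0, LF[7]=C('t')+0=10+0=10
L[8]='s': occ=0, LF[8]=C('s')+0=9+0=9
L[9]='$': occ=0, LF[9]=C('$')+0=0+0=0
L[10]='t': occ=1, LF[10]=C('t')+1=10+1=11
L[11]='e': occ=0, LF[11]=C('e')+0=4+0=4

Answer: 1 2 7 8 6 3 5 10 9 0 11 4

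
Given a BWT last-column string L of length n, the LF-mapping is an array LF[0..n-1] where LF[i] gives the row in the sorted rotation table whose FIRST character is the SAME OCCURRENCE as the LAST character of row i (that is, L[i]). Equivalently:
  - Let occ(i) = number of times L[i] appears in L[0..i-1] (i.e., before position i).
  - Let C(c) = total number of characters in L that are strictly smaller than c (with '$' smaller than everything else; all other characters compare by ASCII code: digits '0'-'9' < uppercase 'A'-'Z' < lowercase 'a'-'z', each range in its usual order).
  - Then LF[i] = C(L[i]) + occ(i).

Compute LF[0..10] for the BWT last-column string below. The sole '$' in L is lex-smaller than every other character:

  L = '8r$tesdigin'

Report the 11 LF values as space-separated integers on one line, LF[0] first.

Answer: 1 8 0 10 3 9 2 5 4 6 7

Derivation:
Char counts: '$':1, '8':1, 'd':1, 'e':1, 'g':1, 'i':2, 'n':1, 'r':1, 's':1, 't':1
C (first-col start): C('$')=0, C('8')=1, C('d')=2, C('e')=3, C('g')=4, C('i')=5, C('n')=7, C('r')=8, C('s')=9, C('t')=10
L[0]='8': occ=0, LF[0]=C('8')+0=1+0=1
L[1]='r': occ=0, LF[1]=C('r')+0=8+0=8
L[2]='$': occ=0, LF[2]=C('$')+0=0+0=0
L[3]='t': occ=0, LF[3]=C('t')+0=10+0=10
L[4]='e': occ=0, LF[4]=C('e')+0=3+0=3
L[5]='s': occ=0, LF[5]=C('s')+0=9+0=9
L[6]='d': occ=0, LF[6]=C('d')+0=2+0=2
L[7]='i': occ=0, LF[7]=C('i')+0=5+0=5
L[8]='g': occ=0, LF[8]=C('g')+0=4+0=4
L[9]='i': occ=1, LF[9]=C('i')+1=5+1=6
L[10]='n': occ=0, LF[10]=C('n')+0=7+0=7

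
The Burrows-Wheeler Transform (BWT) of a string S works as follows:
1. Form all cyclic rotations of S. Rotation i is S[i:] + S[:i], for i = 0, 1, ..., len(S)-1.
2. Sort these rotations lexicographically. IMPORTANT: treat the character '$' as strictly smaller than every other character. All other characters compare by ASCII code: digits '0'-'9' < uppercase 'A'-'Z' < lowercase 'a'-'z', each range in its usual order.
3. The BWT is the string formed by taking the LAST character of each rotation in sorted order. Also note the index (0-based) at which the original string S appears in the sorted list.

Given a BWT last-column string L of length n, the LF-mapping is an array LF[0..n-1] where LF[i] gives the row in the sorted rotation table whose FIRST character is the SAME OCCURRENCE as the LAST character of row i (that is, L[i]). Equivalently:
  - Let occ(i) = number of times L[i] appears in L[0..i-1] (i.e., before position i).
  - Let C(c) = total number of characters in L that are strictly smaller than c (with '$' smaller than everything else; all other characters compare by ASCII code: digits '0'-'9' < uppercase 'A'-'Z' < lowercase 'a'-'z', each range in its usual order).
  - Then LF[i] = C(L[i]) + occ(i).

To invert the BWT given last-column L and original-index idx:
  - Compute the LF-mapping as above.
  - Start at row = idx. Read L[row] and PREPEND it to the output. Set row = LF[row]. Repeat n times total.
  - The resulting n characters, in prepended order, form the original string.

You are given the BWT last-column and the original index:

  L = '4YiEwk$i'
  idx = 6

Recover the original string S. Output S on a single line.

LF mapping: 1 3 4 2 7 6 0 5
Walk LF starting at row 6, prepending L[row]:
  step 1: row=6, L[6]='$', prepend. Next row=LF[6]=0
  step 2: row=0, L[0]='4', prepend. Next row=LF[0]=1
  step 3: row=1, L[1]='Y', prepend. Next row=LF[1]=3
  step 4: row=3, L[3]='E', prepend. Next row=LF[3]=2
  step 5: row=2, L[2]='i', prepend. Next row=LF[2]=4
  step 6: row=4, L[4]='w', prepend. Next row=LF[4]=7
  step 7: row=7, L[7]='i', prepend. Next row=LF[7]=5
  step 8: row=5, L[5]='k', prepend. Next row=LF[5]=6
Reversed output: kiwiEY4$

Answer: kiwiEY4$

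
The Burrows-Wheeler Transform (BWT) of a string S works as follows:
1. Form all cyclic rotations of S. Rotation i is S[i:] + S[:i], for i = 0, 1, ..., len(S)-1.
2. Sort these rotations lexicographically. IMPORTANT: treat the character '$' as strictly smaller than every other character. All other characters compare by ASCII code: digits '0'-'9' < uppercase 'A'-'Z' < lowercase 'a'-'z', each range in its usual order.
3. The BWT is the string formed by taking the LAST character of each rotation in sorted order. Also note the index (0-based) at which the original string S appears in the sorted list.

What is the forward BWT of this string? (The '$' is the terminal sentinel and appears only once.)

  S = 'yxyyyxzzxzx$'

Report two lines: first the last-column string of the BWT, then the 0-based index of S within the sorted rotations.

Answer: xzyzy$yyxxzx
5

Derivation:
All 12 rotations (rotation i = S[i:]+S[:i]):
  rot[0] = yxyyyxzzxzx$
  rot[1] = xyyyxzzxzx$y
  rot[2] = yyyxzzxzx$yx
  rot[3] = yyxzzxzx$yxy
  rot[4] = yxzzxzx$yxyy
  rot[5] = xzzxzx$yxyyy
  rot[6] = zzxzx$yxyyyx
  rot[7] = zxzx$yxyyyxz
  rot[8] = xzx$yxyyyxzz
  rot[9] = zx$yxyyyxzzx
  rot[10] = x$yxyyyxzzxz
  rot[11] = $yxyyyxzzxzx
Sorted (with $ < everything):
  sorted[0] = $yxyyyxzzxzx  (last char: 'x')
  sorted[1] = x$yxyyyxzzxz  (last char: 'z')
  sorted[2] = xyyyxzzxzx$y  (last char: 'y')
  sorted[3] = xzx$yxyyyxzz  (last char: 'z')
  sorted[4] = xzzxzx$yxyyy  (last char: 'y')
  sorted[5] = yxyyyxzzxzx$  (last char: '$')
  sorted[6] = yxzzxzx$yxyy  (last char: 'y')
  sorted[7] = yyxzzxzx$yxy  (last char: 'y')
  sorted[8] = yyyxzzxzx$yx  (last char: 'x')
  sorted[9] = zx$yxyyyxzzx  (last char: 'x')
  sorted[10] = zxzx$yxyyyxz  (last char: 'z')
  sorted[11] = zzxzx$yxyyyx  (last char: 'x')
Last column: xzyzy$yyxxzx
Original string S is at sorted index 5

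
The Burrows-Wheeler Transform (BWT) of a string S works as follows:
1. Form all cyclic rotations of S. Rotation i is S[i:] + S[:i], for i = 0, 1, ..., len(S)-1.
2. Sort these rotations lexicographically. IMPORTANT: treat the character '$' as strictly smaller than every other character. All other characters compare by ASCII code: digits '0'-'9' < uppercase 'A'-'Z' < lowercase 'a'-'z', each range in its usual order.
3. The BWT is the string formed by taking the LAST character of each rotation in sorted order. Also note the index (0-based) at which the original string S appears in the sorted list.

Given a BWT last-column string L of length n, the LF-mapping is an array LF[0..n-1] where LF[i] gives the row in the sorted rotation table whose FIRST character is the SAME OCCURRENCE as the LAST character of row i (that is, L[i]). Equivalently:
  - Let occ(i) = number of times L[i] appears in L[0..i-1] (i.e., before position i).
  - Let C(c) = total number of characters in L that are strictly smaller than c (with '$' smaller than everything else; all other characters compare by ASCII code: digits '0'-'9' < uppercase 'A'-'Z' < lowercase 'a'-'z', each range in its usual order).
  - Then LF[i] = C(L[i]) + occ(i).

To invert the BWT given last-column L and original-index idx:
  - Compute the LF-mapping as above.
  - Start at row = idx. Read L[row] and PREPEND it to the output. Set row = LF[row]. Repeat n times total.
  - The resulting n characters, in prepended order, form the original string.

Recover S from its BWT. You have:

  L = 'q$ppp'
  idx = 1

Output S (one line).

Answer: pppq$

Derivation:
LF mapping: 4 0 1 2 3
Walk LF starting at row 1, prepending L[row]:
  step 1: row=1, L[1]='$', prepend. Next row=LF[1]=0
  step 2: row=0, L[0]='q', prepend. Next row=LF[0]=4
  step 3: row=4, L[4]='p', prepend. Next row=LF[4]=3
  step 4: row=3, L[3]='p', prepend. Next row=LF[3]=2
  step 5: row=2, L[2]='p', prepend. Next row=LF[2]=1
Reversed output: pppq$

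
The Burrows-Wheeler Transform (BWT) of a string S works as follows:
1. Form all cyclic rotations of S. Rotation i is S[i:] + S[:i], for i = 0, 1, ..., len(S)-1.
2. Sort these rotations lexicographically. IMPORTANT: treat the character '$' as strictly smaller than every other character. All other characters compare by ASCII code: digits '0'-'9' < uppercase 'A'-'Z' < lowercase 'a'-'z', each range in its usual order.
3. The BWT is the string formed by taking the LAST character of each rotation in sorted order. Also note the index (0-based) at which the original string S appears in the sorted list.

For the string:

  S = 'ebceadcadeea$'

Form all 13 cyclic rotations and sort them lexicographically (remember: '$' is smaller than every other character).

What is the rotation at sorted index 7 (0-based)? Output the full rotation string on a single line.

All 13 rotations (rotation i = S[i:]+S[:i]):
  rot[0] = ebceadcadeea$
  rot[1] = bceadcadeea$e
  rot[2] = ceadcadeea$eb
  rot[3] = eadcadeea$ebc
  rot[4] = adcadeea$ebce
  rot[5] = dcadeea$ebcea
  rot[6] = cadeea$ebcead
  rot[7] = adeea$ebceadc
  rot[8] = deea$ebceadca
  rot[9] = eea$ebceadcad
  rot[10] = ea$ebceadcade
  rot[11] = a$ebceadcadee
  rot[12] = $ebceadcadeea
Sorted (with $ < everything):
  sorted[0] = $ebceadcadeea
  sorted[1] = a$ebceadcadee
  sorted[2] = adcadeea$ebce
  sorted[3] = adeea$ebceadc
  sorted[4] = bceadcadeea$e
  sorted[5] = cadeea$ebcead
  sorted[6] = ceadcadeea$eb
  sorted[7] = dcadeea$ebcea
  sorted[8] = deea$ebceadca
  sorted[9] = ea$ebceadcade
  sorted[10] = eadcadeea$ebc
  sorted[11] = ebceadcadeea$
  sorted[12] = eea$ebceadcad
sorted[7] = dcadeea$ebcea

Answer: dcadeea$ebcea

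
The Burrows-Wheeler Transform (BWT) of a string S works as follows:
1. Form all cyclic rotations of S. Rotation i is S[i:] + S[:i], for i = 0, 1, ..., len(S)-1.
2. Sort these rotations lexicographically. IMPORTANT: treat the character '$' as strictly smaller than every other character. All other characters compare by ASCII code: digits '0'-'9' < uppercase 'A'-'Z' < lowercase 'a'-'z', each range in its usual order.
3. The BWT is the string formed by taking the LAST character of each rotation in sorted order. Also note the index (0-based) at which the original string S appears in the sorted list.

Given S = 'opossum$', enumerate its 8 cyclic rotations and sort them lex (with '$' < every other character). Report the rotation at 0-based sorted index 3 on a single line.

All 8 rotations (rotation i = S[i:]+S[:i]):
  rot[0] = opossum$
  rot[1] = possum$o
  rot[2] = ossum$op
  rot[3] = ssum$opo
  rot[4] = sum$opos
  rot[5] = um$oposs
  rot[6] = m$opossu
  rot[7] = $opossum
Sorted (with $ < everything):
  sorted[0] = $opossum
  sorted[1] = m$opossu
  sorted[2] = opossum$
  sorted[3] = ossum$op
  sorted[4] = possum$o
  sorted[5] = ssum$opo
  sorted[6] = sum$opos
  sorted[7] = um$oposs
sorted[3] = ossum$op

Answer: ossum$op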